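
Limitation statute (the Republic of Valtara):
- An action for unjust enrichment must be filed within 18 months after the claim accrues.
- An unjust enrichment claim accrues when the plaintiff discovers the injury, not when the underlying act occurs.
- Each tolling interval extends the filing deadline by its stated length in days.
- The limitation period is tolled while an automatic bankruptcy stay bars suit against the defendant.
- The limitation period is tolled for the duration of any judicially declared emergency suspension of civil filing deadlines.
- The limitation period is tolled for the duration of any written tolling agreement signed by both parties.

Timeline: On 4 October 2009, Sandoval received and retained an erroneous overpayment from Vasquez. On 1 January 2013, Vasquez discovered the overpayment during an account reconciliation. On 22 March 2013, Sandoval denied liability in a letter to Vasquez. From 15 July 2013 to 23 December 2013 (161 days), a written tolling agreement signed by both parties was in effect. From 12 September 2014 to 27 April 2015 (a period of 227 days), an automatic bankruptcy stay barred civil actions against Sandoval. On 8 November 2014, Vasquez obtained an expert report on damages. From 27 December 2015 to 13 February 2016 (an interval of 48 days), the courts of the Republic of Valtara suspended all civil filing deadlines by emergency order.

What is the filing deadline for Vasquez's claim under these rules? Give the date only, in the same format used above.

24 July 2015

Accrual is tied to discovery, so the period began on 1 January 2013 rather than on 4 October 2009 when the act occurred.
18 months from 1 January 2013 is 1 July 2014.
Because the written tolling agreement ran from 15 July 2013 to 23 December 2013, the deadline is extended by 161 days to 9 December 2014.
Because the automatic bankruptcy stay ran from 12 September 2014 to 27 April 2015, the deadline is extended by 227 days to 24 July 2015.
By the time the emergency suspension of filing deadlines began on 27 December 2015, the limitation period had already expired on 24 July 2015; that interval cannot revive it.
Nothing else in the chronology tolls or restarts the period.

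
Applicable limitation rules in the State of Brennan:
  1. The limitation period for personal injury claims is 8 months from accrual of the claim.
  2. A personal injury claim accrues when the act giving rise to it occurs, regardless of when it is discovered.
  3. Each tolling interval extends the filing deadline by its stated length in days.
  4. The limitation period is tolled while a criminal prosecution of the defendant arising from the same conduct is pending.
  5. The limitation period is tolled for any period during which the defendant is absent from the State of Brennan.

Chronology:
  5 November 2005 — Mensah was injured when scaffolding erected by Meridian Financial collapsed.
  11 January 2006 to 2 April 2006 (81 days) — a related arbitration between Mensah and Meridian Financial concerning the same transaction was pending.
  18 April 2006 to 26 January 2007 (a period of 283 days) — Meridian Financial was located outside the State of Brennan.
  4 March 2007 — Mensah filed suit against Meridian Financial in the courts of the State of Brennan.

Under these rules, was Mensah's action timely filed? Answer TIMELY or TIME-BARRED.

TIMELY

The claim accrued on 5 November 2005, the date of the act.
8 months from 5 November 2005 is 5 July 2006.
Because the defendant's absence from the jurisdiction ran from 18 April 2006 to 26 January 2007, the deadline is extended by 283 days to 14 April 2007.
Although a pending arbitration ran from 11 January 2006 to 2 April 2006, the stated rules do not make that a tolling event, so it is disregarded.
The 4 March 2007 filing precedes the 14 April 2007 deadline; the claim is timely.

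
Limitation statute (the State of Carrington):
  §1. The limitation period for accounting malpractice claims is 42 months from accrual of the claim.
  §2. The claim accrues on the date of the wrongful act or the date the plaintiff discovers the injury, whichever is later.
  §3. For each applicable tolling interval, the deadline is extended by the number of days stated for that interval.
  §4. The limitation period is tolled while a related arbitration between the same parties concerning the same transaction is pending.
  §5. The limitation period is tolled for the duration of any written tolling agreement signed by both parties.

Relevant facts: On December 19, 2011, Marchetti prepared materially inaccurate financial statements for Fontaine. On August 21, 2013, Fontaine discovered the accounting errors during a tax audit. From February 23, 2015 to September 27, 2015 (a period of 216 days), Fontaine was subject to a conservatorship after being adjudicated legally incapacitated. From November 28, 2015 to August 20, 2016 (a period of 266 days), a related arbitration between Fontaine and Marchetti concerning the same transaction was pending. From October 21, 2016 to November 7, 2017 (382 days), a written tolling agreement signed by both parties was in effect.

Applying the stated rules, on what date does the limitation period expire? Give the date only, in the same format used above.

December 1, 2018

The claim accrued on August 21, 2013 — the later of the December 19, 2011 act and the August 21, 2013 discovery.
Adding the 42 months base period to August 21, 2013 gives a deadline of February 21, 2017, before any tolling.
The pending related arbitration from November 28, 2015 to August 20, 2016 tolled the period for 266 days, extending the deadline to November 14, 2017.
The period was tolled for 382 days by the written tolling agreement (October 21, 2016 to November 7, 2017), pushing the deadline to December 1, 2018.
Although the plaintiff's incapacity ran from February 23, 2015 to September 27, 2015, the stated rules do not make that a tolling event, so it is disregarded.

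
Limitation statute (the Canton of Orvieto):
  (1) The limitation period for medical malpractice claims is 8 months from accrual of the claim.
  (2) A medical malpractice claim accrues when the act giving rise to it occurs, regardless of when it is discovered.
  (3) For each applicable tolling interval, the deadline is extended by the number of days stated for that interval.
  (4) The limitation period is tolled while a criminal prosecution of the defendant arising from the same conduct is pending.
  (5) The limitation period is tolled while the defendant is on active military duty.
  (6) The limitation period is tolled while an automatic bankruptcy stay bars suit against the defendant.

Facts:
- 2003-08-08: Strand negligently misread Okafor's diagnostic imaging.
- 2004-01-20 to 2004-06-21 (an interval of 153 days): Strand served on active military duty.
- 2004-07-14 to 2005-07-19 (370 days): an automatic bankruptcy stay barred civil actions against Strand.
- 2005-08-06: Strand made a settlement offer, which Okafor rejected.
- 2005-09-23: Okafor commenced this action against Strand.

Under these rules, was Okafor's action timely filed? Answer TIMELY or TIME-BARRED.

TIME-BARRED

The limitation period began to run on 2003-08-08.
The untolled deadline — 8 months after 2003-08-08 — is 2004-04-08.
The defendant's active military service from 2004-01-20 to 2004-06-21 tolled the period for 153 days, extending the deadline to 2004-09-08.
The automatic bankruptcy stay from 2004-07-14 to 2005-07-19 tolled the period for 370 days, extending the deadline to 2005-09-13.
The other events in the timeline have no effect on the limitation period under the stated rules.
Okafor filed on 2005-09-23, after the 2005-09-13 deadline, so the action is time-barred.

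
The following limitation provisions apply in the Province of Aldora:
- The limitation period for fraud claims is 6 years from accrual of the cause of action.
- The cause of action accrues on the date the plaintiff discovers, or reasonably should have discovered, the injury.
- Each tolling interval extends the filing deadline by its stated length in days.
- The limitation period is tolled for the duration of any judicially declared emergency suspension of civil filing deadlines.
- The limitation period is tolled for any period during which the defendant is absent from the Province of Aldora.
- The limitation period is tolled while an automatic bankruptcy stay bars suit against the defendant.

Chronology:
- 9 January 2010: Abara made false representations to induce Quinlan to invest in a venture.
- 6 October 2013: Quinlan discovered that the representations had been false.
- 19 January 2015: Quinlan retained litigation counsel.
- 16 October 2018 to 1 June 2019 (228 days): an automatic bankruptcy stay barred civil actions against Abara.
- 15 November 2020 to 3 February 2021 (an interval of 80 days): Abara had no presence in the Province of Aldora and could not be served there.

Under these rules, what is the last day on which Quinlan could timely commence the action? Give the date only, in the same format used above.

21 May 2020

The claim did not accrue until Quinlan discovered the injury on 6 October 2013; the 9 January 2010 act date does not start the clock under the stated rule.
Adding the 6 years base period to 6 October 2013 gives a deadline of 6 October 2019, before any tolling.
The automatic bankruptcy stay from 16 October 2018 to 1 June 2019 tolled the period for 228 days, extending the deadline to 21 May 2020.
By the time the defendant's absence from the jurisdiction began on 15 November 2020, the limitation period had already expired on 21 May 2020; that interval cannot revive it.
Nothing else in the chronology tolls or restarts the period.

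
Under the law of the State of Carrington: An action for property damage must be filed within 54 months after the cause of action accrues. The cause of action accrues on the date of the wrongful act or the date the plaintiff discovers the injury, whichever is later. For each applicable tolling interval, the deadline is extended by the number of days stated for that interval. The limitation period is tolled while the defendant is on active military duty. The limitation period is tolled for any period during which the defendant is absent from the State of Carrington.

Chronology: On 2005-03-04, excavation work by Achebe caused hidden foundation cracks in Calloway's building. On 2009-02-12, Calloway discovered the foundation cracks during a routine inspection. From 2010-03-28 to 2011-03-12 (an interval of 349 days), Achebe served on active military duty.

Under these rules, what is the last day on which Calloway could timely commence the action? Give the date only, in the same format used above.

2014-07-27

The claim accrued on 2009-02-12 — the later of the 2005-03-04 act and the 2009-02-12 discovery.
The untolled deadline — 54 months after 2009-02-12 — is 2013-08-12.
The defendant's active military service from 2010-03-28 to 2011-03-12 tolled the period for 349 days, extending the deadline to 2014-07-27.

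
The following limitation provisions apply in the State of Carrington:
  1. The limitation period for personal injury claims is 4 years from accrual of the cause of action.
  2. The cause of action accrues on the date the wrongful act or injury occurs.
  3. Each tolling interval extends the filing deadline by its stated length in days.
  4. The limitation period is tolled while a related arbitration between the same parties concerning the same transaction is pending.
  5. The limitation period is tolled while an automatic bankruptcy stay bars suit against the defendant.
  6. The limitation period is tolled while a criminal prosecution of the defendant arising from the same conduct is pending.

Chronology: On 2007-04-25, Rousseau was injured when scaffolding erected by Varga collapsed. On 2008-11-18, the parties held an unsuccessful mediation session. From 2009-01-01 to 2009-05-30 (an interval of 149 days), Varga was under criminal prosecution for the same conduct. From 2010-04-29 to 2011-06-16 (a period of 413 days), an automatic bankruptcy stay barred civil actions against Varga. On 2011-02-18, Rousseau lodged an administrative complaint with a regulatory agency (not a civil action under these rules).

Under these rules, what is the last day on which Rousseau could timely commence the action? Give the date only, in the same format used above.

2012-11-07

The cause of action accrued on 2007-04-25, the date of the act.
The untolled deadline — 4 years after 2007-04-25 — is 2011-04-25.
Because the pending criminal prosecution ran from 2009-01-01 to 2009-05-30, the deadline is extended by 149 days to 2011-09-21.
The period was tolled for 413 days by the automatic bankruptcy stay (2010-04-29 to 2011-06-16), pushing the deadline to 2012-11-07.
The other events in the timeline have no effect on the limitation period under the stated rules.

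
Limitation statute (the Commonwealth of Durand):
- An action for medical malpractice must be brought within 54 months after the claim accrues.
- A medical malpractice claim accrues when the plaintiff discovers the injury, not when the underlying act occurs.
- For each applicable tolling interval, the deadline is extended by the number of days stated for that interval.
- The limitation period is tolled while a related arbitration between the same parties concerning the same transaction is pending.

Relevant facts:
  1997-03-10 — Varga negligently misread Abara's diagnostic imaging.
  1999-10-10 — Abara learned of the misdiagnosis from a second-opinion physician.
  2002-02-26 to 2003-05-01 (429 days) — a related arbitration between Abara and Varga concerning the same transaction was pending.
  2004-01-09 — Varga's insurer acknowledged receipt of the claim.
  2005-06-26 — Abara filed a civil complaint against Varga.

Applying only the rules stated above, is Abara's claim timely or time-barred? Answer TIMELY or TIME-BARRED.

Accrual is tied to discovery, so the period began on 1999-10-10 rather than on 1997-03-10 when the act occurred.
54 months from 1999-10-10 is 2004-04-10.
The period was tolled for 429 days by the pending related arbitration (2002-02-26 to 2003-05-01), pushing the deadline to 2005-06-13.
None of the other events listed affects the running of the period under the stated rules.
The 2005-06-26 filing falls after the 2005-06-13 deadline; the claim is time-barred.

TIME-BARRED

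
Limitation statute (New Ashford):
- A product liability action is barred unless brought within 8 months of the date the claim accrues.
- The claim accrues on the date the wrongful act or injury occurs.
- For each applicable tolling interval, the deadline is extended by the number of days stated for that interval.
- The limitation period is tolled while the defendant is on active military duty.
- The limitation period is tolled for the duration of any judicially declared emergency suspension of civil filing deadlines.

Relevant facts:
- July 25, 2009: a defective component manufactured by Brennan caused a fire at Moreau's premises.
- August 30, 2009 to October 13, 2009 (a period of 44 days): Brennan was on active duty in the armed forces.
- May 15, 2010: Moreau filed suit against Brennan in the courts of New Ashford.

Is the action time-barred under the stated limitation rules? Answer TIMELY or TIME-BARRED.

The limitation period began to run on July 25, 2009.
Adding the 8 months base period to July 25, 2009 gives a deadline of March 25, 2010, before any tolling.
Because the defendant's active military service ran from August 30, 2009 to October 13, 2009, the deadline is extended by 44 days to May 8, 2010.
The May 15, 2010 filing falls after the May 8, 2010 deadline; the claim is time-barred.

TIME-BARRED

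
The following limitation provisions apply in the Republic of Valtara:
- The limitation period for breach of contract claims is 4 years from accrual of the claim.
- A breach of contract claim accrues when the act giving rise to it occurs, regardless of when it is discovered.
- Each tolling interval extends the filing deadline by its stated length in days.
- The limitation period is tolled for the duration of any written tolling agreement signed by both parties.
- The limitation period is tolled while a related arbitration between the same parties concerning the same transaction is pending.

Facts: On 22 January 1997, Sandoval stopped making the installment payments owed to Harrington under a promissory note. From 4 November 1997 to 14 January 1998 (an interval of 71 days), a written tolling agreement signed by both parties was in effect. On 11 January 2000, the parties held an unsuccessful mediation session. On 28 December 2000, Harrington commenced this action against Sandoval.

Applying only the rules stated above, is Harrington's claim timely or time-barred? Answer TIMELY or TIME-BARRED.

TIMELY

The claim accrued on 22 January 1997, when the wrongful act occurred.
The untolled deadline — 4 years after 22 January 1997 — is 22 January 2001.
The period was tolled for 71 days by the written tolling agreement (4 November 1997 to 14 January 1998), pushing the deadline to 3 April 2001.
Nothing else in the chronology tolls or restarts the period.
Filing on 28 December 2000 beat the 3 April 2001 deadline — the action is timely.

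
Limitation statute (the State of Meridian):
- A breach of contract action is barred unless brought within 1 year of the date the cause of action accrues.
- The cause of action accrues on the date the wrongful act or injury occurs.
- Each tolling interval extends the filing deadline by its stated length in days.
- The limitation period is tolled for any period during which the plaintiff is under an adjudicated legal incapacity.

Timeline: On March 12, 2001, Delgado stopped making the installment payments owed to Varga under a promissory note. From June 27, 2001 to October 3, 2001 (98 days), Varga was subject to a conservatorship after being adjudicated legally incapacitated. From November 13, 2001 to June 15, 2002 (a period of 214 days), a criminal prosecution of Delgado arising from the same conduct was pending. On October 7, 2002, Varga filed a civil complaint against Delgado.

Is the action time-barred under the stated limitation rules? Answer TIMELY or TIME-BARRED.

The cause of action accrued on March 12, 2001, the date of the act.
Adding the 1 year base period to March 12, 2001 gives a deadline of March 12, 2002, before any tolling.
Because the plaintiff's legal incapacity ran from June 27, 2001 to October 3, 2001, the deadline is extended by 98 days to June 18, 2002.
No stated provision tolls the period for a criminal prosecution, so the interval from November 13, 2001 to June 15, 2002 has no effect on the deadline.
The October 7, 2002 filing falls after the June 18, 2002 deadline; the claim is time-barred.

TIME-BARRED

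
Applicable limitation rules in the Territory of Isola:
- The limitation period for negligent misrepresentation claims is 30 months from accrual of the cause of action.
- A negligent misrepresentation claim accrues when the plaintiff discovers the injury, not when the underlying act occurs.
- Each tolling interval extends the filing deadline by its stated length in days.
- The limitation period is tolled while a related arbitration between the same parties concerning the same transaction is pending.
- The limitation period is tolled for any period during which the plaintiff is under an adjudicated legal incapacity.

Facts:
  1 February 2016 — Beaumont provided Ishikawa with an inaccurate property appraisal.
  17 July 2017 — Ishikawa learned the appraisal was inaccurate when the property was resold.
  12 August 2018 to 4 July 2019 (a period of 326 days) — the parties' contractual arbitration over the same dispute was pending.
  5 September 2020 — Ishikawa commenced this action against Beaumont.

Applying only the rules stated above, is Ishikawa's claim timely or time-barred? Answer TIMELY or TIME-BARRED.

Under the discovery rule, the claim accrued on 17 July 2017, when Ishikawa discovered the injury — not on the 1 February 2016 date of the underlying act.
Adding the 30 months base period to 17 July 2017 gives a deadline of 17 January 2020, before any tolling.
The period was tolled for 326 days by the pending related arbitration (12 August 2018 to 4 July 2019), pushing the deadline to 8 December 2020.
The 5 September 2020 filing precedes the 8 December 2020 deadline; the claim is timely.

TIMELY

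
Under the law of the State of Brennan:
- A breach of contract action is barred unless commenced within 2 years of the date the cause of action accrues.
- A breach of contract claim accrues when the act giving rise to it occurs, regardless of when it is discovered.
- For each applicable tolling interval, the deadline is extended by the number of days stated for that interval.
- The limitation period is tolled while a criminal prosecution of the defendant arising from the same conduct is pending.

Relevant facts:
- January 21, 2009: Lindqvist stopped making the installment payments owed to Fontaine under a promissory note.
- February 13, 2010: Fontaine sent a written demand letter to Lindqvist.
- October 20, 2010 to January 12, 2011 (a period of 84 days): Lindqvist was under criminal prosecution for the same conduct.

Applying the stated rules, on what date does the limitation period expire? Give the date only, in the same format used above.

April 15, 2011

The claim accrued on January 21, 2009, when the wrongful act occurred.
2 years from January 21, 2009 is January 21, 2011.
The period was tolled for 84 days by the pending criminal prosecution (October 20, 2010 to January 12, 2011), pushing the deadline to April 15, 2011.
The other events in the timeline have no effect on the limitation period under the stated rules.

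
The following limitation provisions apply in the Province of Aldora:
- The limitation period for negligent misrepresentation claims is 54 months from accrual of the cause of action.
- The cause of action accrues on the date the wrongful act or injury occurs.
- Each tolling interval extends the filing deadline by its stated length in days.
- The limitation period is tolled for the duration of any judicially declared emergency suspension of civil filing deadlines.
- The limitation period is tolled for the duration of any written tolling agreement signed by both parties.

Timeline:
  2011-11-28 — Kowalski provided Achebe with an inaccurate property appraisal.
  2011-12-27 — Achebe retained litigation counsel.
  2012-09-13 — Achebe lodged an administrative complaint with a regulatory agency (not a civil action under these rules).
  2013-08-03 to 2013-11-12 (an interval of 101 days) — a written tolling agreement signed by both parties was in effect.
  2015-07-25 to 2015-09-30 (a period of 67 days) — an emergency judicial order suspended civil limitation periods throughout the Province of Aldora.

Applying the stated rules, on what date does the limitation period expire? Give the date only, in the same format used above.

2016-11-12

The claim accrued on 2011-11-28, when the wrongful act occurred.
54 months from 2011-11-28 is 2016-05-28.
Because the written tolling agreement ran from 2013-08-03 to 2013-11-12, the deadline is extended by 101 days to 2016-09-06.
Because the emergency suspension of filing deadlines ran from 2015-07-25 to 2015-09-30, the deadline is extended by 67 days to 2016-11-12.
The other events in the timeline have no effect on the limitation period under the stated rules.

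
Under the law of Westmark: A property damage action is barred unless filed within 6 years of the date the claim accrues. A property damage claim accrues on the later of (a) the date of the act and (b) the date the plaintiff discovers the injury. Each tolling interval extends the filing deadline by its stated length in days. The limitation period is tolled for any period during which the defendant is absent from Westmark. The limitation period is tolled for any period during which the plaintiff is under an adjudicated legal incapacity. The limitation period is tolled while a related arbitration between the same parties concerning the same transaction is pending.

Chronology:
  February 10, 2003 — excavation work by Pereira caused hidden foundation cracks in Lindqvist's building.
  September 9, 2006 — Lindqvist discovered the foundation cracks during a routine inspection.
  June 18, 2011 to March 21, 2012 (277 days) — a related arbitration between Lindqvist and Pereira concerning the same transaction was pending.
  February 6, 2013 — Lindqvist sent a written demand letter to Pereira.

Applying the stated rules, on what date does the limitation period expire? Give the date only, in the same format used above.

June 13, 2013

Taking the later of the act (February 10, 2003) and discovery (September 9, 2006), the claim accrued on September 9, 2006.
6 years from September 9, 2006 is September 9, 2012.
Because the pending related arbitration ran from June 18, 2011 to March 21, 2012, the deadline is extended by 277 days to June 13, 2013.
The other events in the timeline have no effect on the limitation period under the stated rules.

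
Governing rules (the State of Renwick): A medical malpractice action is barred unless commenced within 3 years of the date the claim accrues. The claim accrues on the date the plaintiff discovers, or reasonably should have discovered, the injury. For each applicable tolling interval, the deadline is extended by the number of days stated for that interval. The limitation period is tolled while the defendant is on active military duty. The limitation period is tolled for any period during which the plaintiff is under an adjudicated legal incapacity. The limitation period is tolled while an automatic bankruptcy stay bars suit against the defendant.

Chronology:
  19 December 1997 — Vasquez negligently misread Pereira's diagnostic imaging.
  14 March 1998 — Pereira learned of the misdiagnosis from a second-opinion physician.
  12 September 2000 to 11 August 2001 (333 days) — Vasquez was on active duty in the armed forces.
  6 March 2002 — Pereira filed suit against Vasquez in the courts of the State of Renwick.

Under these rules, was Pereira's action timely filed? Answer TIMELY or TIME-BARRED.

TIME-BARRED

Accrual is tied to discovery, so the period began on 14 March 1998 rather than on 19 December 1997 when the act occurred.
The untolled deadline — 3 years after 14 March 1998 — is 14 March 2001.
The defendant's active military service from 12 September 2000 to 11 August 2001 tolled the period for 333 days, extending the deadline to 10 February 2002.
Pereira filed on 6 March 2002, after the 10 February 2002 deadline, so the action is time-barred.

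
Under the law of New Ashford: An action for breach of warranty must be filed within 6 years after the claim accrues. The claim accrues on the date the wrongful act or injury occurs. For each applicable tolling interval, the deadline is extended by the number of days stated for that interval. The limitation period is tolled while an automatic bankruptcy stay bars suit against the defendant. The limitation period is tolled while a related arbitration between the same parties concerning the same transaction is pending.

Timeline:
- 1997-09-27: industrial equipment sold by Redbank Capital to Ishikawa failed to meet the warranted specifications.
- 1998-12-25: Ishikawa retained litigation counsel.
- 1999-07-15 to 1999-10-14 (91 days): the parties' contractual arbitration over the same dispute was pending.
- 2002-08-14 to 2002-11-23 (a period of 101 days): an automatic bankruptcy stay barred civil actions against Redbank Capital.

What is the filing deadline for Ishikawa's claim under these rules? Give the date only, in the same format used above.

2004-04-06

The limitation period began to run on 1997-09-27.
6 years from 1997-09-27 is 2003-09-27.
The period was tolled for 91 days by the pending related arbitration (1999-07-15 to 1999-10-14), pushing the deadline to 2003-12-27.
The period was tolled for 101 days by the automatic bankruptcy stay (2002-08-14 to 2002-11-23), pushing the deadline to 2004-04-06.
Nothing else in the chronology tolls or restarts the period.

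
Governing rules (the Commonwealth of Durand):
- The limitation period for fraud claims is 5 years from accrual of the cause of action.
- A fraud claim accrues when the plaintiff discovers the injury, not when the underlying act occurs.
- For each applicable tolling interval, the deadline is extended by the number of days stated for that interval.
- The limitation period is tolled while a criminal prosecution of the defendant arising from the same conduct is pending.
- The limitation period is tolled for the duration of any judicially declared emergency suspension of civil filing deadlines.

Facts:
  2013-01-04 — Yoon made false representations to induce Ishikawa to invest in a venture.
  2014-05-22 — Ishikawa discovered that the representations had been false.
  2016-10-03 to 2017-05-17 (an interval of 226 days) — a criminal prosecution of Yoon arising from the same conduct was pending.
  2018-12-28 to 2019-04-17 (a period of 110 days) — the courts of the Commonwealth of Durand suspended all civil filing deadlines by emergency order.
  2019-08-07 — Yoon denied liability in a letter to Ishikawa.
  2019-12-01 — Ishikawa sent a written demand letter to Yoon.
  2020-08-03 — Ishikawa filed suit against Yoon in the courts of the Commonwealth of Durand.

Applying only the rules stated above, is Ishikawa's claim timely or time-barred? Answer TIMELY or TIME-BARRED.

TIME-BARRED

Under the discovery rule, the claim accrued on 2014-05-22, when Ishikawa discovered the injury — not on the 2013-01-04 date of the underlying act.
Adding the 5 years base period to 2014-05-22 gives a deadline of 2019-05-22, before any tolling.
The period was tolled for 226 days by the pending criminal prosecution (2016-10-03 to 2017-05-17), pushing the deadline to 2020-01-03.
Because the emergency suspension of filing deadlines ran from 2018-12-28 to 2019-04-17, the deadline is extended by 110 days to 2020-04-22.
None of the other events listed affects the running of the period under the stated rules.
Ishikawa filed on 2020-08-03, after the 2020-04-22 deadline, so the action is time-barred.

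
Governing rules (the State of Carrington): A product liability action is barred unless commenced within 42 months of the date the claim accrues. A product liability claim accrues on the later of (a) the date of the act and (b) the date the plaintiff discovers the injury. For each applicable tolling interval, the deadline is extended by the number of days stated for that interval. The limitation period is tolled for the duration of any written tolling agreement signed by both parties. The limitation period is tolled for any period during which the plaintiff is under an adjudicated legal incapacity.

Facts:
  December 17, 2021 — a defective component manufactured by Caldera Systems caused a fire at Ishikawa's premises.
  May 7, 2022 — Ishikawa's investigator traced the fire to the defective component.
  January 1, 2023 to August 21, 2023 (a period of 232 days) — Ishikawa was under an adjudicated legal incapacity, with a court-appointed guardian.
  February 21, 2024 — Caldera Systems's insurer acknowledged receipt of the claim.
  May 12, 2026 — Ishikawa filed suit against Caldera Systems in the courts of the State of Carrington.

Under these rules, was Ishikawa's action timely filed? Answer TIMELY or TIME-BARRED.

TIMELY

Because discovery on May 7, 2022 post-dates the December 17, 2021 act, accrual under the later-of rule falls on May 7, 2022.
The untolled deadline — 42 months after May 7, 2022 — is November 7, 2025.
The plaintiff's legal incapacity from January 1, 2023 to August 21, 2023 tolled the period for 232 days, extending the deadline to June 27, 2026.
Nothing else in the chronology tolls or restarts the period.
The May 12, 2026 filing precedes the June 27, 2026 deadline; the claim is timely.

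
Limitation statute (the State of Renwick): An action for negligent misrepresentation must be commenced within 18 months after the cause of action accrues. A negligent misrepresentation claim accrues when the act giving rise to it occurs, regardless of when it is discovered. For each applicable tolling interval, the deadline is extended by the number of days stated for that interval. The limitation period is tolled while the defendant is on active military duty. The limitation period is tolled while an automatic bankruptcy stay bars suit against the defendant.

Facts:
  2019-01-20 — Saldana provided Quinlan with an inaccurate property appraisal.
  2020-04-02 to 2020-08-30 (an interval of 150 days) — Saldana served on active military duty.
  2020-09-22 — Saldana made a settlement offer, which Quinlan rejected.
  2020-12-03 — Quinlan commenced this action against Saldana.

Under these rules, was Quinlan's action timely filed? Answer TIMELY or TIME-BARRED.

The limitation period began to run on 2019-01-20.
18 months from 2019-01-20 is 2020-07-20.
Because the defendant's active military service ran from 2020-04-02 to 2020-08-30, the deadline is extended by 150 days to 2020-12-17.
The other events in the timeline have no effect on the limitation period under the stated rules.
Filing on 2020-12-03 beat the 2020-12-17 deadline — the action is timely.

TIMELY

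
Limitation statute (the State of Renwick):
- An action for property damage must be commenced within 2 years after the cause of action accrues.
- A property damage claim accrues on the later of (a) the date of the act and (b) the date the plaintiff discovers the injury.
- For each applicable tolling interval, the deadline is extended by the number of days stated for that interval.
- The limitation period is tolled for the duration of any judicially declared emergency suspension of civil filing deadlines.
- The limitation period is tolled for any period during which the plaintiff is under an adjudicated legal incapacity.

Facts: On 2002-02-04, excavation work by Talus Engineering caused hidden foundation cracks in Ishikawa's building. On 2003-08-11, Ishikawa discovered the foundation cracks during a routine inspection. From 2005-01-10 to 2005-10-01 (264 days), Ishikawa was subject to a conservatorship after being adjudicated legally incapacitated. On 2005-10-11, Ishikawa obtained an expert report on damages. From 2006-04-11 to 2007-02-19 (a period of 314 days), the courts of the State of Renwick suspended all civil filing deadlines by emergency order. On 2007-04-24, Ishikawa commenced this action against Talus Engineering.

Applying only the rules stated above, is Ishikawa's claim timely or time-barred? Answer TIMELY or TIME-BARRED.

The claim accrued on 2003-08-11 — the later of the 2002-02-04 act and the 2003-08-11 discovery.
The untolled deadline — 2 years after 2003-08-11 — is 2005-08-11.
The plaintiff's legal incapacity from 2005-01-10 to 2005-10-01 tolled the period for 264 days, extending the deadline to 2006-05-02.
Because the emergency suspension of filing deadlines ran from 2006-04-11 to 2007-02-19, the deadline is extended by 314 days to 2007-03-12.
Nothing else in the chronology tolls or restarts the period.
Filing on 2007-04-24 missed the 2007-03-12 deadline — the action is time-barred.

TIME-BARRED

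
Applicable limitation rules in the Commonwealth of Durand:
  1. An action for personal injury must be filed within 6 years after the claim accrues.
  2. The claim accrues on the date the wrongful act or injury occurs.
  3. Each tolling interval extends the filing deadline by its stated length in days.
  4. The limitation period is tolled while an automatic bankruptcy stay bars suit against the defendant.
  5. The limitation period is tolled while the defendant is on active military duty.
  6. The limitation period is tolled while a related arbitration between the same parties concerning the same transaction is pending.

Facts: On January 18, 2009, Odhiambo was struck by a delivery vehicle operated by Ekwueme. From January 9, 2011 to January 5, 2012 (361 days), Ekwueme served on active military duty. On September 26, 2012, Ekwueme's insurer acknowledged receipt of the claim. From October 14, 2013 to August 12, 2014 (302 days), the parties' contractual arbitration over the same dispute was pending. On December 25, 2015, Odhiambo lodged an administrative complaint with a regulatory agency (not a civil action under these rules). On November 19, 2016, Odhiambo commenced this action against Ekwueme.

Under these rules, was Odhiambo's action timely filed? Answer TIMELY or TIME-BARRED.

The limitation period began to run on January 18, 2009.
6 years from January 18, 2009 is January 18, 2015.
The defendant's active military service from January 9, 2011 to January 5, 2012 tolled the period for 361 days, extending the deadline to January 14, 2016.
Because the pending related arbitration ran from October 14, 2013 to August 12, 2014, the deadline is extended by 302 days to November 11, 2016.
The other events in the timeline have no effect on the limitation period under the stated rules.
Odhiambo filed on November 19, 2016, after the November 11, 2016 deadline, so the action is time-barred.

TIME-BARRED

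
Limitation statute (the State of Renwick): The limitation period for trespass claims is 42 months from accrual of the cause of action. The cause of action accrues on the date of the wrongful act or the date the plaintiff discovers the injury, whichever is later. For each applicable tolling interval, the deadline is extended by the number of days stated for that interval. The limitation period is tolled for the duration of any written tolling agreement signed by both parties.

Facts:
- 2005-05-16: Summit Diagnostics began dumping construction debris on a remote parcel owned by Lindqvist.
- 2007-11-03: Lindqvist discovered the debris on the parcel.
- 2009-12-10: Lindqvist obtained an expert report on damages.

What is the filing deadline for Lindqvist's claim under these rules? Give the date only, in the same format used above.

The claim accrued on 2007-11-03 — the later of the 2005-05-16 act and the 2007-11-03 discovery.
Adding the 42 months base period to 2007-11-03 gives a deadline of 2011-05-03, before any tolling.
The other events in the timeline have no effect on the limitation period under the stated rules.

2011-05-03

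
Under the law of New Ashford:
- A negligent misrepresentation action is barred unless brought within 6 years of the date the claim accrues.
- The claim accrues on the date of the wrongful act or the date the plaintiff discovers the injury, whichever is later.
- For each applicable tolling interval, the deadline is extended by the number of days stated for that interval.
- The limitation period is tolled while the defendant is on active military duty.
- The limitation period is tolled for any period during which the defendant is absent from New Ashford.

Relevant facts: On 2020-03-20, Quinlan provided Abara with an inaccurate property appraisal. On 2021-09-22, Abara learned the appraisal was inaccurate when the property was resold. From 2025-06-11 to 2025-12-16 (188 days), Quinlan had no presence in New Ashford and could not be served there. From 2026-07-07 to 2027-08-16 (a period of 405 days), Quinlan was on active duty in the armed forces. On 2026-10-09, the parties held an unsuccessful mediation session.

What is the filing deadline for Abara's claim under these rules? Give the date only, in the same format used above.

Taking the later of the act (2020-03-20) and discovery (2021-09-22), the claim accrued on 2021-09-22.
6 years from 2021-09-22 is 2027-09-22.
The defendant's absence from the jurisdiction from 2025-06-11 to 2025-12-16 tolled the period for 188 days, extending the deadline to 2028-03-28.
Because the defendant's active military service ran from 2026-07-07 to 2027-08-16, the deadline is extended by 405 days to 2029-05-07.
Nothing else in the chronology tolls or restarts the period.

2029-05-07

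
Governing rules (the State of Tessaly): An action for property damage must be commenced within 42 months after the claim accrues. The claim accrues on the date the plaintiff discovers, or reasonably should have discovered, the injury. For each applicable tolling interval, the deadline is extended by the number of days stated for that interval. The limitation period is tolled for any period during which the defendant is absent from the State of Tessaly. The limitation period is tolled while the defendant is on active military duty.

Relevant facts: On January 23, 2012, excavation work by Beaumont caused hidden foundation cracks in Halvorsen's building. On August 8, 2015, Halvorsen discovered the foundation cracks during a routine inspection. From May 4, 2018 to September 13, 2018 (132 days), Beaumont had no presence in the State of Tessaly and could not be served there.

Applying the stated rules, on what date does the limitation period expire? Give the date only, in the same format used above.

Under the discovery rule, the claim accrued on August 8, 2015, when Halvorsen discovered the injury — not on the January 23, 2012 date of the underlying act.
The untolled deadline — 42 months after August 8, 2015 — is February 8, 2019.
The period was tolled for 132 days by the defendant's absence from the jurisdiction (May 4, 2018 to September 13, 2018), pushing the deadline to June 20, 2019.

June 20, 2019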